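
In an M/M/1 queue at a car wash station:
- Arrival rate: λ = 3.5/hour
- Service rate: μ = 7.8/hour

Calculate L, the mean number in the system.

ρ = λ/μ = 3.5/7.8 = 0.4487
For M/M/1: L = λ/(μ-λ)
L = 3.5/(7.8-3.5) = 3.5/4.30
L = 0.8140 cars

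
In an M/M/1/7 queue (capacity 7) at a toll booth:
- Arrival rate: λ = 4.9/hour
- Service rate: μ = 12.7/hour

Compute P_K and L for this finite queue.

ρ = λ/μ = 4.9/12.7 = 0.38583
P₀ = (1-ρ)/(1-ρ^(K+1)) = (1-0.38583)/(1-0.38583^8) = 0.6142/0.9995 = 0.6145
P_K = P₀×ρ^K = 0.61447 × 0.38583^7 = 0.61447 × 0.0012728 = 0.0007821
Blocking probability P_7 = 0.0007821 (0.07821%)
L = ρ[1 - (K+1)ρ^K + Kρ^(K+1)] / [(1-ρ)(1-ρ^(K+1))]
L = 0.38583 × (1 - 8×0.001273 + 7×0.0004911) / ((1 - 0.38583) × (1 - 0.0004911)) = 0.6243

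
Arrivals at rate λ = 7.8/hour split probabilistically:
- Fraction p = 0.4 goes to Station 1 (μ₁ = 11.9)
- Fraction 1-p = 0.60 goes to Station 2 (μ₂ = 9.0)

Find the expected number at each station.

Effective rates: λ₁ = 7.8×0.4 = 3.12, λ₂ = 7.8×0.60 = 4.68
Station 1: ρ₁ = 3.12/11.9 = 0.2622, L₁ = ρ₁/(1-ρ₁) = 0.2622/(1-0.2622) = 0.3554
Station 2: ρ₂ = 4.68/9.0 = 0.5200, L₂ = ρ₂/(1-ρ₂) = 0.5200/(1-0.5200) = 1.0833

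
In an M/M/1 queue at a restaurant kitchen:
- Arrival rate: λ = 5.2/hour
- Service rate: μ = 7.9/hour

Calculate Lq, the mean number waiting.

ρ = λ/μ = 5.2/7.9 = 0.6582
For M/M/1: Lq = λ²/(μ(μ-λ))
Lq = 27.04/(7.9 × 2.70)
Lq = 1.2677 orders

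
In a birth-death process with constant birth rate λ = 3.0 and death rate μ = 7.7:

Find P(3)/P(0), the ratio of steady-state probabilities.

For constant rates: P(n)/P(0) = (λ/μ)^n
P(3)/P(0) = (3.0/7.7)^3 = 0.3896^3 = 0.05914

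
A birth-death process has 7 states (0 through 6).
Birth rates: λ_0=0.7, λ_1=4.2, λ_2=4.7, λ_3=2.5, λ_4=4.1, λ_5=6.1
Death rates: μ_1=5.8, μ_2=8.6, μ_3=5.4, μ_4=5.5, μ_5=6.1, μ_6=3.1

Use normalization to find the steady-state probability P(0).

Ratios P(n)/P(0) = (λ₀···λₙ₋₁)/(μ₁···μₙ):
P(1)/P(0) = (0.7)/(5.8) = 0.1207
P(2)/P(0) = (0.7×4.2)/(5.8×8.6) = 0.05894
P(3)/P(0) = (0.7×4.2×4.7)/(5.8×8.6×5.4) = 0.05130
P(4)/P(0) = (0.7×4.2×4.7×2.5)/(5.8×8.6×5.4×5.5) = 0.02332
P(5)/P(0) = (0.7×4.2×4.7×2.5×4.1)/(5.8×8.6×5.4×5.5×6.1) = 0.01567
P(6)/P(0) = (0.7×4.2×4.7×2.5×4.1×6.1)/(5.8×8.6×5.4×5.5×6.1×3.1) = 0.03084

Normalization: ∑ P(n) = 1
P(0) × (1.0000 + 0.1207 + 0.05894 + 0.05130 + 0.02332 + 0.01567 + 0.03084) = 1
P(0) × 1.3008 = 1
P(0) = 1/1.3008 = 0.7688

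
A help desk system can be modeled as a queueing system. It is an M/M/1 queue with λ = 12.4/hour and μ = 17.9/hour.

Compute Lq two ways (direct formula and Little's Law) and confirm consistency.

Method 1 (direct): Lq = λ²/(μ(μ-λ)) = 153.76/(17.9 × 5.50) = 1.5618

Method 2 (Little's Law):
W = 1/(μ-λ) = 1/5.50 = 0.18182
Wq = W - 1/μ = 0.18182 - 0.055866 = 0.12595
Lq = λWq = 12.4 × 0.12595 = 1.5618 ✔ (matches Method 1)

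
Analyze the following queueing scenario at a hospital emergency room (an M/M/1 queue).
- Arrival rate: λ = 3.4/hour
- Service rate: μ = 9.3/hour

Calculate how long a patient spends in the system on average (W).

First, compute utilization: ρ = λ/μ = 3.4/9.3 = 0.3656
For M/M/1: W = 1/(μ-λ)
W = 1/(9.3-3.4) = 1/5.90
W = 0.1695 hours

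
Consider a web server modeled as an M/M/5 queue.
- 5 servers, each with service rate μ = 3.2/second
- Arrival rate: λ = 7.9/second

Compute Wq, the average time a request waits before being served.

Traffic intensity: ρ = λ/(cμ) = 7.9/(5×3.2) = 0.4938
Since ρ = 0.4938 < 1, system is stable.
Offered load a = λ/μ = cρ = 7.9/3.2 = 2.4688
P₀ = [ Σₙ₌₀^4 aⁿ/n! + a^5/(5!(1-ρ)) ]⁻¹
Σ = a^0/0! + a^1/1! + a^2/2! + a^3/3! + a^4/4! = 1.0000 + 2.4688 + 3.0474 + 2.5077 + 1.5477 = 10.5716
a^5/(5!(1-ρ)) = 91.7034/(120 × 0.50625) = 1.5095
P₀ = 1/(10.5716 + 1.5095) = 0.08277
Lq = P₀·a^5·ρ / (5!(1-ρ)²) = 0.08277 × 91.7034 × 0.4938 / (120 × 0.2563) = 0.1219
Wq = Lq/λ = 0.1219/7.9 = 0.01543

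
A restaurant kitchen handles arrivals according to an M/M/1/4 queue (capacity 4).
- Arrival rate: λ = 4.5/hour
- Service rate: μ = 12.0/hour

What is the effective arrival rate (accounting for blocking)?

ρ = λ/μ = 4.5/12.0 = 0.3750
P₀ = (1-ρ)/(1-ρ^(K+1)) = (1-0.3750)/(1-0.3750^5) = 0.6250/0.9926 = 0.6297
P_K = P₀×ρ^K = 0.62967 × 0.3750^4 = 0.62967 × 0.019775 = 0.01245
λ_eff = λ(1-P_K) = 4.5 × (1 - 0.01245) = 4.5 × 0.98755 = 4.4440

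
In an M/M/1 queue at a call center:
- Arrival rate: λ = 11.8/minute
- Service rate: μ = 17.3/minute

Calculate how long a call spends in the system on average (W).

First, compute utilization: ρ = λ/μ = 11.8/17.3 = 0.6821
For M/M/1: W = 1/(μ-λ)
W = 1/(17.3-11.8) = 1/5.50
W = 0.1818 minutes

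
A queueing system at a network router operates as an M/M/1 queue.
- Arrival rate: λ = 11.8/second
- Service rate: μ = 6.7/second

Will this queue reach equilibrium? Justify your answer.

Stability requires ρ = λ/(cμ) < 1
ρ = 11.8/(1 × 6.7) = 11.8/6.70 = 1.7612
Since 1.7612 ≥ 1, the system is UNSTABLE.
Queue grows without bound. Need μ > λ = 11.8.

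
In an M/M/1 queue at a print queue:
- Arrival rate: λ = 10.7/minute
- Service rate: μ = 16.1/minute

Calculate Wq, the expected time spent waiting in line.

First, compute utilization: ρ = λ/μ = 10.7/16.1 = 0.6646
For M/M/1: Wq = λ/(μ(μ-λ))
Wq = 10.7/(16.1 × (16.1-10.7))
Wq = 10.7/(16.1 × 5.40)
Wq = 0.1231 minutes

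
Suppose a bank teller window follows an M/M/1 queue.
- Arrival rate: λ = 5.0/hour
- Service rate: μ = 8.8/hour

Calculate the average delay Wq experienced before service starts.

First, compute utilization: ρ = λ/μ = 5.0/8.8 = 0.5682
For M/M/1: Wq = λ/(μ(μ-λ))
Wq = 5.0/(8.8 × (8.8-5.0))
Wq = 5.0/(8.8 × 3.80)
Wq = 0.1495 hours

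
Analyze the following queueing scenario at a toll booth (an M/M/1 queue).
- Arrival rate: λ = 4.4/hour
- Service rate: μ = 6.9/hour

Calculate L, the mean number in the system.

ρ = λ/μ = 4.4/6.9 = 0.6377
For M/M/1: L = λ/(μ-λ)
L = 4.4/(6.9-4.4) = 4.4/2.50
L = 1.7600 vehicles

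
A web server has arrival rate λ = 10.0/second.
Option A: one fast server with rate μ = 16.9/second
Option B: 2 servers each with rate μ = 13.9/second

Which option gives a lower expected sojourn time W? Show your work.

Option A: single server μ = 16.9 (M/M/1)
  ρ_A = 10.0/16.9 = 0.5917
  W_A = 1/(μ-λ) = 1/(16.9-10.0) = 1/6.90 = 0.1449

Option B: 2 servers μ = 13.9 (M/M/2)
  ρ_B = λ/(cμ) = 10.0/(2×13.9) = 0.3597
  Offered load a = λ/μ = cρ = 10.0/13.9 = 0.7194
  P₀ = [ Σₙ₌₀^1 aⁿ/n! + a^2/(2!(1-ρ)) ]⁻¹
  Σ = a^0/0! + a^1/1! = 1.0000 + 0.7194 = 1.7194
  a^2/(2!(1-ρ)) = 0.5176/(2 × 0.6403) = 0.4042
  P₀ = 1/(1.7194 + 0.4042) = 0.4709
  Lq = P₀·a^2·ρ / (2!(1-ρ)²) = 0.4709 × 0.5176 × 0.3597 / (2 × 0.4100) = 0.1069
  Wq_B = Lq/λ = 0.1069/10.0 = 0.01069
  W_B = Wq_B + 1/μ = 0.01069 + 0.07194 = 0.08263

Since W_B = 0.08263 < W_A = 0.1449, Option B (multiple servers) has the shorter time in system.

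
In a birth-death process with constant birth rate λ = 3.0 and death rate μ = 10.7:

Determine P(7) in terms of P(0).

For constant rates: P(n)/P(0) = (λ/μ)^n
P(7)/P(0) = (3.0/10.7)^7 = 0.28037^7 = 0.0001362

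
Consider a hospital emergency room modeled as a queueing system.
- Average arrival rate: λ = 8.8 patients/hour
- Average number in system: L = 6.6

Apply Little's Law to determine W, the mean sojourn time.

Little's Law: L = λW, so W = L/λ
W = 6.6/8.8 = 0.7500 hours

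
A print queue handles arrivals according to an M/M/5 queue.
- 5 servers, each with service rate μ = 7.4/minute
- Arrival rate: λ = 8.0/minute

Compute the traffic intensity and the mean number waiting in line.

Traffic intensity: ρ = λ/(cμ) = 8.0/(5×7.4) = 0.2162
Since ρ = 0.2162 < 1, system is stable.
Offered load a = λ/μ = cρ = 8.0/7.4 = 1.0811
P₀ = [ Σₙ₌₀^4 aⁿ/n! + a^5/(5!(1-ρ)) ]⁻¹
Σ = a^0/0! + a^1/1! + a^2/2! + a^3/3! + a^4/4! = 1.00000 + 1.08108 + 0.584368 + 0.210583 + 0.0569144 = 2.9329
a^5/(5!(1-ρ)) = 1.4767/(120 × 0.7838) = 0.01570
P₀ = 1/(2.9329 + 0.01570) = 0.3391
Lq = P₀·a^5·ρ / (5!(1-ρ)²) = 0.3391 × 1.4767 × 0.2162 / (120 × 0.6143) = 0.001469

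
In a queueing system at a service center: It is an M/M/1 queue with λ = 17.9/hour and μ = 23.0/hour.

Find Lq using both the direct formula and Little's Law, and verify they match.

Method 1 (direct): Lq = λ²/(μ(μ-λ)) = 320.41/(23.0 × 5.10) = 2.7315

Method 2 (Little's Law):
W = 1/(μ-λ) = 1/5.10 = 0.1961
Wq = W - 1/μ = 0.1961 - 0.04348 = 0.1526
Lq = λWq = 17.9 × 0.1526 = 2.7315 ✔ (matches Method 1)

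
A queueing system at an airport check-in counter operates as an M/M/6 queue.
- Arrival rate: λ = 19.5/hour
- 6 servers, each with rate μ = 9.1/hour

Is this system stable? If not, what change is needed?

Stability requires ρ = λ/(cμ) < 1
ρ = 19.5/(6 × 9.1) = 19.5/54.60 = 0.3571
Since 0.3571 < 1, the system is STABLE.
The servers are busy 35.71% of the time.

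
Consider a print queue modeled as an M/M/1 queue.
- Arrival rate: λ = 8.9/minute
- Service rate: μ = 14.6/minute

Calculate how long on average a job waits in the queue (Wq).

First, compute utilization: ρ = λ/μ = 8.9/14.6 = 0.6096
For M/M/1: Wq = λ/(μ(μ-λ))
Wq = 8.9/(14.6 × (14.6-8.9))
Wq = 8.9/(14.6 × 5.70)
Wq = 0.1069 minutes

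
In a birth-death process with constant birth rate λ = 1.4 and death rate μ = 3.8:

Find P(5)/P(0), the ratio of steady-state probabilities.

For constant rates: P(n)/P(0) = (λ/μ)^n
P(5)/P(0) = (1.4/3.8)^5 = 0.36842^5 = 0.006788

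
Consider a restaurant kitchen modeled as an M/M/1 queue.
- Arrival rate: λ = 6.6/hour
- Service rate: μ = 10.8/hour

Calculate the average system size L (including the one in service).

ρ = λ/μ = 6.6/10.8 = 0.6111
For M/M/1: L = λ/(μ-λ)
L = 6.6/(10.8-6.6) = 6.6/4.20
L = 1.5714 orders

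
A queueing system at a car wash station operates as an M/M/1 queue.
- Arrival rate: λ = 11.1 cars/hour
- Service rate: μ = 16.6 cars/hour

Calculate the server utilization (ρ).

Server utilization: ρ = λ/μ
ρ = 11.1/16.6 = 0.6687
The server is busy 66.87% of the time.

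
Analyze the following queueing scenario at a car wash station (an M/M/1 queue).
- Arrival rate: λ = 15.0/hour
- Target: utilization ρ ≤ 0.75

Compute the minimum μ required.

ρ = λ/μ, so μ = λ/ρ
μ ≥ 15.0/0.75 = 20.0000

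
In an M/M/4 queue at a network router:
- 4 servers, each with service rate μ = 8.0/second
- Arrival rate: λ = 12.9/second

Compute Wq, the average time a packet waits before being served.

Traffic intensity: ρ = λ/(cμ) = 12.9/(4×8.0) = 0.4031
Since ρ = 0.4031 < 1, system is stable.
Offered load a = λ/μ = cρ = 12.9/8.0 = 1.6125
P₀ = [ Σₙ₌₀^3 aⁿ/n! + a^4/(4!(1-ρ)) ]⁻¹
Σ = a^0/0! + a^1/1! + a^2/2! + a^3/3! = 1.0000 + 1.6125 + 1.3001 + 0.6988 = 4.6114
a^4/(4!(1-ρ)) = 6.7608/(24 × 0.59688) = 0.4720
P₀ = 1/(4.6114 + 0.4720) = 0.1967
Lq = P₀·a^4·ρ / (4!(1-ρ)²) = 0.19672 × 6.7608 × 0.40313 / (24 × 0.35626) = 0.06271
Wq = Lq/λ = 0.06271/12.9 = 0.004861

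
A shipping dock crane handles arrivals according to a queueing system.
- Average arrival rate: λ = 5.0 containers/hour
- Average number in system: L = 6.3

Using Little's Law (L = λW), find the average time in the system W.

Little's Law: L = λW, so W = L/λ
W = 6.3/5.0 = 1.2600 hours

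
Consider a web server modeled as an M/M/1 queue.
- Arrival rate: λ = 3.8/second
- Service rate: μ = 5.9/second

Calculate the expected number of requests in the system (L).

ρ = λ/μ = 3.8/5.9 = 0.6441
For M/M/1: L = λ/(μ-λ)
L = 3.8/(5.9-3.8) = 3.8/2.10
L = 1.8095 requests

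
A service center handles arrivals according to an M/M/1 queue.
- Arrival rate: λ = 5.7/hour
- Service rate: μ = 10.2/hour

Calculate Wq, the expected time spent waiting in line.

First, compute utilization: ρ = λ/μ = 5.7/10.2 = 0.5588
For M/M/1: Wq = λ/(μ(μ-λ))
Wq = 5.7/(10.2 × (10.2-5.7))
Wq = 5.7/(10.2 × 4.50)
Wq = 0.1242 hours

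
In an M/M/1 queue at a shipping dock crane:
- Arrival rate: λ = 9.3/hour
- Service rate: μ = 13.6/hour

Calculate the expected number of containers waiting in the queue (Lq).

ρ = λ/μ = 9.3/13.6 = 0.6838
For M/M/1: Lq = λ²/(μ(μ-λ))
Lq = 86.49/(13.6 × 4.30)
Lq = 1.4790 containers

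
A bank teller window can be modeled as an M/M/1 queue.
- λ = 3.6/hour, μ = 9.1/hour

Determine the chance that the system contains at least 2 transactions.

ρ = λ/μ = 3.6/9.1 = 0.3956
P(N ≥ n) = ρⁿ
P(N ≥ 2) = 0.3956^2
P(N ≥ 2) = 0.1565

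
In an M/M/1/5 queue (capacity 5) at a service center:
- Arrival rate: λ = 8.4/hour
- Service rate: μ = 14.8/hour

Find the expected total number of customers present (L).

ρ = λ/μ = 8.4/14.8 = 0.56757
P₀ = (1-ρ)/(1-ρ^(K+1)) = (1-0.56757)/(1-0.56757^6) = 0.43243/0.96657 = 0.4474
P_K = P₀×ρ^K = 0.4474 × 0.56757^5 = 0.4474 × 0.05890 = 0.02635
L = ρ[1 - (K+1)ρ^K + Kρ^(K+1)] / [(1-ρ)(1-ρ^(K+1))]
L = 0.56757 × (1 - 6×0.05890 + 5×0.03343) / ((1 - 0.56757) × (1 - 0.03343)) = 1.1050 customers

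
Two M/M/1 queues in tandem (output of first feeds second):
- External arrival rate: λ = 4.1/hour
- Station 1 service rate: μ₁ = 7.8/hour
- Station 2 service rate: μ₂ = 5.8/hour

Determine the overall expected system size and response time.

By Jackson's theorem, each station behaves as independent M/M/1.
Station 1: ρ₁ = 4.1/7.8 = 0.5256, L₁ = ρ₁/(1-ρ₁) = λ/(μ₁-λ) = 4.1/3.70 = 1.1081
Station 2: ρ₂ = 4.1/5.8 = 0.7069, L₂ = ρ₂/(1-ρ₂) = λ/(μ₂-λ) = 4.1/1.70 = 2.4118
Total: L = L₁ + L₂ = 1.1081 + 2.4118 = 3.5199
W = L/λ = 3.5199/4.1 = 0.8585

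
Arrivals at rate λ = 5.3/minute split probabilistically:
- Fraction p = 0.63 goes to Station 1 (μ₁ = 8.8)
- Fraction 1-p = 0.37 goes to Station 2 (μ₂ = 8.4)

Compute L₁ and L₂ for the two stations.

Effective rates: λ₁ = 5.3×0.63 = 3.339, λ₂ = 5.3×0.37 = 1.961
Station 1: ρ₁ = 3.339/8.8 = 0.37943, L₁ = ρ₁/(1-ρ₁) = 0.37943/(1-0.37943) = 0.6114
Station 2: ρ₂ = 1.961/8.4 = 0.2335, L₂ = ρ₂/(1-ρ₂) = 0.2335/(1-0.2335) = 0.3046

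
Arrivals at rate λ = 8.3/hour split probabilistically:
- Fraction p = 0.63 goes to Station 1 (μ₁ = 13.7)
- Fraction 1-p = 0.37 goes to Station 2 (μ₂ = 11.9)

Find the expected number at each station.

Effective rates: λ₁ = 8.3×0.63 = 5.229, λ₂ = 8.3×0.37 = 3.071
Station 1: ρ₁ = 5.229/13.7 = 0.3817, L₁ = ρ₁/(1-ρ₁) = 0.3817/(1-0.3817) = 0.6173
Station 2: ρ₂ = 3.071/11.9 = 0.25807, L₂ = ρ₂/(1-ρ₂) = 0.25807/(1-0.25807) = 0.3478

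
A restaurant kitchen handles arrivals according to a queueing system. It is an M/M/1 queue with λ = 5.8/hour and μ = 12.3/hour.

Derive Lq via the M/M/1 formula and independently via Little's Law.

Method 1 (direct): Lq = λ²/(μ(μ-λ)) = 33.64/(12.3 × 6.50) = 0.4208

Method 2 (Little's Law):
W = 1/(μ-λ) = 1/6.50 = 0.15385
Wq = W - 1/μ = 0.15385 - 0.081301 = 0.07255
Lq = λWq = 5.8 × 0.07255 = 0.4208 ✔ (matches Method 1)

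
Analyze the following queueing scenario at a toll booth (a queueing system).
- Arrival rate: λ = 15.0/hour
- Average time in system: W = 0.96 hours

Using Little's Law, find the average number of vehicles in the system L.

Little's Law: L = λW
L = 15.0 × 0.96 = 14.4000 vehicles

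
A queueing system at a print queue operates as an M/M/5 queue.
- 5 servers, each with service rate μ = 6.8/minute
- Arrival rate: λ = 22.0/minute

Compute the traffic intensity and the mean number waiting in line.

Traffic intensity: ρ = λ/(cμ) = 22.0/(5×6.8) = 0.6471
Since ρ = 0.6471 < 1, system is stable.
Offered load a = λ/μ = cρ = 22.0/6.8 = 3.2353
P₀ = [ Σₙ₌₀^4 aⁿ/n! + a^5/(5!(1-ρ)) ]⁻¹
Σ = a^0/0! + a^1/1! + a^2/2! + a^3/3! + a^4/4! = 1.0000 + 3.2353 + 5.2336 + 5.6440 + 4.5650 = 19.6779
a^5/(5!(1-ρ)) = 354.4613/(120 × 0.352941) = 8.3692
P₀ = 1/(19.6779 + 8.3692) = 0.03565
Lq = P₀·a^5·ρ / (5!(1-ρ)²) = 0.0356542 × 354.4613 × 0.647059 / (120 × 0.124567) = 0.5471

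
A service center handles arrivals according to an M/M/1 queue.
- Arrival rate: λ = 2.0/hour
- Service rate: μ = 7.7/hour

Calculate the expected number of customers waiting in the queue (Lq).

ρ = λ/μ = 2.0/7.7 = 0.2597
For M/M/1: Lq = λ²/(μ(μ-λ))
Lq = 4.00/(7.7 × 5.70)
Lq = 0.09114 customers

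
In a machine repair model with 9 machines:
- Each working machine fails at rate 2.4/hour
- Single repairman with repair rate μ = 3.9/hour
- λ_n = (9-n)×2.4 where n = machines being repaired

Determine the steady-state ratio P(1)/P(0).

P(1)/P(0) = ∏_{i=0}^{1-1} λ_i/μ_{i+1}
= (9-0)×2.4/3.9
= 5.5385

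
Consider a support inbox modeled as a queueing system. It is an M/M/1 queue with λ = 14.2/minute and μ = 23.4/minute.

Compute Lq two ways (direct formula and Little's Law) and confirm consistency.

Method 1 (direct): Lq = λ²/(μ(μ-λ)) = 201.64/(23.4 × 9.20) = 0.9366

Method 2 (Little's Law):
W = 1/(μ-λ) = 1/9.20 = 0.1087
Wq = W - 1/μ = 0.1087 - 0.04274 = 0.06596
Lq = λWq = 14.2 × 0.06596 = 0.9366 ✔ (matches Method 1)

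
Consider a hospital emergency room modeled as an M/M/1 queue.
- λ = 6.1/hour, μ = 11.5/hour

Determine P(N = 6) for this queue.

ρ = λ/μ = 6.1/11.5 = 0.5304
P(n) = (1-ρ)ρⁿ
P(6) = (1-0.5304) × 0.5304^6
P(6) = 0.46960 × 0.022265
P(6) = 0.01046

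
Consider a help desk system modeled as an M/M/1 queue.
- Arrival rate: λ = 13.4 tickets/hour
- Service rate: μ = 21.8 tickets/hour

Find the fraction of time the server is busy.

Server utilization: ρ = λ/μ
ρ = 13.4/21.8 = 0.6147
The server is busy 61.47% of the time.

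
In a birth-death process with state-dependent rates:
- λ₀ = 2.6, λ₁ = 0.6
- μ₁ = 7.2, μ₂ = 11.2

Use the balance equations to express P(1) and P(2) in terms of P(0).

Balance equations:
State 0: λ₀P₀ = μ₁P₁ → P₁ = (λ₀/μ₁)P₀ = (2.6/7.2)P₀ = 0.3611P₀
State 1: P₂ = (λ₀λ₁)/(μ₁μ₂)P₀ = (2.6×0.6)/(7.2×11.2)P₀ = 0.01935P₀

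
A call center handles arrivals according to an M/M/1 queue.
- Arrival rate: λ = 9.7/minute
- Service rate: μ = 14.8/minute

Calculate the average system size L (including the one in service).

ρ = λ/μ = 9.7/14.8 = 0.6554
For M/M/1: L = λ/(μ-λ)
L = 9.7/(14.8-9.7) = 9.7/5.10
L = 1.9020 calls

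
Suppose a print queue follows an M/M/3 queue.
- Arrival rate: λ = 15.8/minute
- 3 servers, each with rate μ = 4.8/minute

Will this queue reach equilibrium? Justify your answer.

Stability requires ρ = λ/(cμ) < 1
ρ = 15.8/(3 × 4.8) = 15.8/14.40 = 1.0972
Since 1.0972 ≥ 1, the system is UNSTABLE.
Need c > λ/μ = 15.8/4.8 = 3.29.
Minimum servers needed: c = 4.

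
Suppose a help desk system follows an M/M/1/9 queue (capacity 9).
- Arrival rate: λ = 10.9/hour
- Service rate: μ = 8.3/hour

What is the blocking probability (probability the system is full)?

ρ = λ/μ = 10.9/8.3 = 1.31325
P₀ = (1-ρ)/(1-ρ^(K+1)) = (1-1.31325)/(1-1.31325^10) = -0.3133/-14.2572 = 0.02197
P_K = P₀×ρ^K = 0.021971 × 1.31325^9 = 0.021971 × 11.6179 = 0.2553
Blocking probability = 25.53%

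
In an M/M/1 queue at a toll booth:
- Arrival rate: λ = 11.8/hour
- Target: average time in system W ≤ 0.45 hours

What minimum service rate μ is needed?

For M/M/1: W = 1/(μ-λ)
Need W ≤ 0.45, so 1/(μ-λ) ≤ 0.45
μ - λ ≥ 1/0.45 = 2.2222
μ ≥ 11.8 + 2.2222 = 14.0222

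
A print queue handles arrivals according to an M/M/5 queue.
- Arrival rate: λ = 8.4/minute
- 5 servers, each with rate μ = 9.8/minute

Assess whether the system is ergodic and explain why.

Stability requires ρ = λ/(cμ) < 1
ρ = 8.4/(5 × 9.8) = 8.4/49.00 = 0.1714
Since 0.1714 < 1, the system is STABLE.
The servers are busy 17.14% of the time.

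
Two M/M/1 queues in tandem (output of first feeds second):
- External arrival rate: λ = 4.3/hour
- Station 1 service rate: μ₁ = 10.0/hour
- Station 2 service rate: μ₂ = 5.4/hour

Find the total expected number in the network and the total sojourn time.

By Jackson's theorem, each station behaves as independent M/M/1.
Station 1: ρ₁ = 4.3/10.0 = 0.4300, L₁ = ρ₁/(1-ρ₁) = λ/(μ₁-λ) = 4.3/5.70 = 0.7544
Station 2: ρ₂ = 4.3/5.4 = 0.7963, L₂ = ρ₂/(1-ρ₂) = λ/(μ₂-λ) = 4.3/1.10 = 3.9091
Total: L = L₁ + L₂ = 0.7544 + 3.9091 = 4.6635
W = L/λ = 4.6635/4.3 = 1.0845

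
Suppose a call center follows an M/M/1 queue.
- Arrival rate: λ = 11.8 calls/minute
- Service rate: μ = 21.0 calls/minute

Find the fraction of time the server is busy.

Server utilization: ρ = λ/μ
ρ = 11.8/21.0 = 0.5619
The server is busy 56.19% of the time.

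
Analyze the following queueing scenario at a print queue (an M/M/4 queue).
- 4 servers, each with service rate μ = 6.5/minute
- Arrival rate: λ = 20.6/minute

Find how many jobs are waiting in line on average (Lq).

Traffic intensity: ρ = λ/(cμ) = 20.6/(4×6.5) = 0.7923
Since ρ = 0.7923 < 1, system is stable.
Offered load a = λ/μ = cρ = 20.6/6.5 = 3.1692
P₀ = [ Σₙ₌₀^3 aⁿ/n! + a^4/(4!(1-ρ)) ]⁻¹
Σ = a^0/0! + a^1/1! + a^2/2! + a^3/3! = 1.0000 + 3.1692 + 5.0220 + 5.3053 = 14.4965
a^4/(4!(1-ρ)) = 100.8824/(24 × 0.207692) = 20.2388
P₀ = 1/(14.4965 + 20.2388) = 0.02879
Lq = P₀·a^4·ρ / (4!(1-ρ)²) = 0.028789 × 100.8824 × 0.79231 / (24 × 0.043136) = 2.2227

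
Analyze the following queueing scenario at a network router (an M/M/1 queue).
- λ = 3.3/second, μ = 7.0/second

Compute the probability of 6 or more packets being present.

ρ = λ/μ = 3.3/7.0 = 0.47143
P(N ≥ n) = ρⁿ
P(N ≥ 6) = 0.47143^6
P(N ≥ 6) = 0.01098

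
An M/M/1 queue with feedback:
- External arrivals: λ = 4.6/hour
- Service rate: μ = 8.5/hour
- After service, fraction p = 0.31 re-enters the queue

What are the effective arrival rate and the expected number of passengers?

Effective arrival rate: λ_eff = λ/(1-p) = 4.6/(1-0.31) = 4.6/0.69 = 6.66667
ρ = λ_eff/μ = 6.66667/8.5 = 0.784314
L = ρ/(1-ρ) = 0.784314/(1-0.784314) = 3.6364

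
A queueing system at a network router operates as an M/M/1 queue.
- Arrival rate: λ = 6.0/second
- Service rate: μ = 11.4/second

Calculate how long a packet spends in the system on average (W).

First, compute utilization: ρ = λ/μ = 6.0/11.4 = 0.5263
For M/M/1: W = 1/(μ-λ)
W = 1/(11.4-6.0) = 1/5.40
W = 0.1852 seconds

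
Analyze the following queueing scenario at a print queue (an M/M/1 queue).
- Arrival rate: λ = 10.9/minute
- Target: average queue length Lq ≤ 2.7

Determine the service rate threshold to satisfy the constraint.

For M/M/1: Lq = λ²/(μ(μ-λ))
Need Lq ≤ 2.7, i.e. μ(μ-λ) ≥ λ²/2.7
μ² - 10.9μ - 118.81/2.7 ≥ 0  →  μ² - 10.9μ - 44.0037 ≥ 0
Quadratic formula (positive root): μ = [λ + √(λ² + 4×44.0037)]/2
Discriminant: 118.81 + 4×44.0037 = 294.8248, √294.8248 = 17.17046
μ ≥ (10.9 + 17.17046)/2 = 14.0352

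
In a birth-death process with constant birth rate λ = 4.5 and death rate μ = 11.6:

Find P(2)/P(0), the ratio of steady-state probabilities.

For constant rates: P(n)/P(0) = (λ/μ)^n
P(2)/P(0) = (4.5/11.6)^2 = 0.3879^2 = 0.1505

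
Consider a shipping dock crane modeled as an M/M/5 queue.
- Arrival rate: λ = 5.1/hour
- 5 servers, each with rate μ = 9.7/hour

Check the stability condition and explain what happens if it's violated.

Stability requires ρ = λ/(cμ) < 1
ρ = 5.1/(5 × 9.7) = 5.1/48.50 = 0.1052
Since 0.1052 < 1, the system is STABLE.
The servers are busy 10.52% of the time.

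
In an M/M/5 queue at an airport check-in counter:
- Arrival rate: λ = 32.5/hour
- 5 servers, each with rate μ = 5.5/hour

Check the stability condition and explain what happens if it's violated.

Stability requires ρ = λ/(cμ) < 1
ρ = 32.5/(5 × 5.5) = 32.5/27.50 = 1.1818
Since 1.1818 ≥ 1, the system is UNSTABLE.
Need c > λ/μ = 32.5/5.5 = 5.91.
Minimum servers needed: c = 6.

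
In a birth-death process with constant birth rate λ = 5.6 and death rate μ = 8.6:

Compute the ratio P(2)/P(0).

For constant rates: P(n)/P(0) = (λ/μ)^n
P(2)/P(0) = (5.6/8.6)^2 = 0.65116^2 = 0.4240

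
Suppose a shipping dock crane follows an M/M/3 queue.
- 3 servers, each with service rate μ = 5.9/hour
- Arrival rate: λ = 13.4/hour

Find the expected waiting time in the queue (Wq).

Traffic intensity: ρ = λ/(cμ) = 13.4/(3×5.9) = 0.7571
Since ρ = 0.7571 < 1, system is stable.
Offered load a = λ/μ = cρ = 13.4/5.9 = 2.2712
P₀ = [ Σₙ₌₀^2 aⁿ/n! + a^3/(3!(1-ρ)) ]⁻¹
Σ = a^0/0! + a^1/1! + a^2/2! = 1.0000 + 2.2712 + 2.5791 = 5.8503
a^3/(3!(1-ρ)) = 11.7154/(6 × 0.242938) = 8.0373
P₀ = 1/(5.8503 + 8.0373) = 0.07201
Lq = P₀·a^3·ρ / (3!(1-ρ)²) = 0.072006 × 11.7154 × 0.75706 / (6 × 0.059019) = 1.8035
Wq = Lq/λ = 1.8035/13.4 = 0.1346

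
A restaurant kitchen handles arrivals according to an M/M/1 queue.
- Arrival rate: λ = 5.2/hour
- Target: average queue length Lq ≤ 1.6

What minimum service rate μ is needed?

For M/M/1: Lq = λ²/(μ(μ-λ))
Need Lq ≤ 1.6, i.e. μ(μ-λ) ≥ λ²/1.6
μ² - 5.2μ - 27.04/1.6 ≥ 0  →  μ² - 5.2μ - 16.9000 ≥ 0
Quadratic formula (positive root): μ = [λ + √(λ² + 4×16.9000)]/2
Discriminant: 27.04 + 4×16.9000 = 94.6400, √94.6400 = 9.7283
μ ≥ (5.2 + 9.7283)/2 = 7.4642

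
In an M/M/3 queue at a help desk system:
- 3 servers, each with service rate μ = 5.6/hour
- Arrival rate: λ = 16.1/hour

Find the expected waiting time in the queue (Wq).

Traffic intensity: ρ = λ/(cμ) = 16.1/(3×5.6) = 0.9583
Since ρ = 0.9583 < 1, system is stable.
Offered load a = λ/μ = cρ = 16.1/5.6 = 2.8750
P₀ = [ Σₙ₌₀^2 aⁿ/n! + a^3/(3!(1-ρ)) ]⁻¹
Σ = a^0/0! + a^1/1! + a^2/2! = 1.0000 + 2.8750 + 4.1328 = 8.0078
a^3/(3!(1-ρ)) = 23.7637/(6 × 0.0416667) = 95.0547
P₀ = 1/(8.0078 + 95.0547) = 0.009703
Lq = P₀·a^3·ρ / (3!(1-ρ)²) = 0.009702850 × 23.76367 × 0.9583333 / (6 × 0.001736111) = 21.2129
Wq = Lq/λ = 21.2129/16.1 = 1.3176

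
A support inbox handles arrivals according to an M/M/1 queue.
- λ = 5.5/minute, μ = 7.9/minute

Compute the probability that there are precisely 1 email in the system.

ρ = λ/μ = 5.5/7.9 = 0.6962
P(n) = (1-ρ)ρⁿ
P(1) = (1-0.6962) × 0.6962^1
P(1) = 0.3038 × 0.6962
P(1) = 0.2115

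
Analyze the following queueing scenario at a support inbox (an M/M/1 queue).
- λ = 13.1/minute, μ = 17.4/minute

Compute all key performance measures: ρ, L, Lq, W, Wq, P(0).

Step 1: ρ = λ/μ = 13.1/17.4 = 0.7529
Step 2: L = λ/(μ-λ) = 13.1/4.30 = 3.0465
Step 3: Lq = λ²/(μ(μ-λ)) = 171.61/(17.4×4.30) = 2.2936
Step 4: W = 1/(μ-λ) = 1/4.30 = 0.23256
Step 5: Wq = λ/(μ(μ-λ)) = 13.1/(17.4×4.30) = 0.1751
Step 6: P(0) = 1-ρ = 0.2471
Verify: L = λW = 13.1×0.23256 = 3.0465 ✔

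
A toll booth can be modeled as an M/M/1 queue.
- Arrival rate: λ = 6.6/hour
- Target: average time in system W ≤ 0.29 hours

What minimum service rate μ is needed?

For M/M/1: W = 1/(μ-λ)
Need W ≤ 0.29, so 1/(μ-λ) ≤ 0.29
μ - λ ≥ 1/0.29 = 3.4483
μ ≥ 6.6 + 3.4483 = 10.0483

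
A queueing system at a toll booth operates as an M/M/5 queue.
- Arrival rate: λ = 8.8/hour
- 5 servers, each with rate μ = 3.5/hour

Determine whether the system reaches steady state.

Stability requires ρ = λ/(cμ) < 1
ρ = 8.8/(5 × 3.5) = 8.8/17.50 = 0.5029
Since 0.5029 < 1, the system is STABLE.
The servers are busy 50.29% of the time.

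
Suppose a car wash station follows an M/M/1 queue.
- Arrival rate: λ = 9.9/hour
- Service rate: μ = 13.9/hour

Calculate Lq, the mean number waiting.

ρ = λ/μ = 9.9/13.9 = 0.7122
For M/M/1: Lq = λ²/(μ(μ-λ))
Lq = 98.01/(13.9 × 4.00)
Lq = 1.7628 cars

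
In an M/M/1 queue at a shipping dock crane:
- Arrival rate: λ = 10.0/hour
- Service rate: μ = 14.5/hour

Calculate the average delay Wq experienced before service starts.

First, compute utilization: ρ = λ/μ = 10.0/14.5 = 0.6897
For M/M/1: Wq = λ/(μ(μ-λ))
Wq = 10.0/(14.5 × (14.5-10.0))
Wq = 10.0/(14.5 × 4.50)
Wq = 0.1533 hours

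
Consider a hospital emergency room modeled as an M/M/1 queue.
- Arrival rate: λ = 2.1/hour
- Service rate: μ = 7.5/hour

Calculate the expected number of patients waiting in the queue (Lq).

ρ = λ/μ = 2.1/7.5 = 0.2800
For M/M/1: Lq = λ²/(μ(μ-λ))
Lq = 4.41/(7.5 × 5.40)
Lq = 0.1089 patients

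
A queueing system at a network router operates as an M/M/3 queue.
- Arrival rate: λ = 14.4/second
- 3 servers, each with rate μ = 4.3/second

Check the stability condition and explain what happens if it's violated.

Stability requires ρ = λ/(cμ) < 1
ρ = 14.4/(3 × 4.3) = 14.4/12.90 = 1.1163
Since 1.1163 ≥ 1, the system is UNSTABLE.
Need c > λ/μ = 14.4/4.3 = 3.35.
Minimum servers needed: c = 4.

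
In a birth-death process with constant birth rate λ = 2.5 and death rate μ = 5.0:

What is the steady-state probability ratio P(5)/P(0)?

For constant rates: P(n)/P(0) = (λ/μ)^n
P(5)/P(0) = (2.5/5.0)^5 = 0.5000^5 = 0.03125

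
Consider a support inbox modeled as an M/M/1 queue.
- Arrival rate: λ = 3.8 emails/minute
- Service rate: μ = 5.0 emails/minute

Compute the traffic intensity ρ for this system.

Server utilization: ρ = λ/μ
ρ = 3.8/5.0 = 0.7600
The server is busy 76.00% of the time.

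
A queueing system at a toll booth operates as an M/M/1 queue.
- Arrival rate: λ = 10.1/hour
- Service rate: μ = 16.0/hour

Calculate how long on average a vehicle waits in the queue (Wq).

First, compute utilization: ρ = λ/μ = 10.1/16.0 = 0.6312
For M/M/1: Wq = λ/(μ(μ-λ))
Wq = 10.1/(16.0 × (16.0-10.1))
Wq = 10.1/(16.0 × 5.90)
Wq = 0.1070 hours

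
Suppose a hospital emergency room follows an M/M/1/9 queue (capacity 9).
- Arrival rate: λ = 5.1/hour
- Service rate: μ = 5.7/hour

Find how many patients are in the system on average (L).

ρ = λ/μ = 5.1/5.7 = 0.89474
P₀ = (1-ρ)/(1-ρ^(K+1)) = (1-0.89474)/(1-0.89474^10) = 0.10526/0.67117 = 0.1568
P_K = P₀×ρ^K = 0.15683 × 0.89474^9 = 0.15683 × 0.36751 = 0.05764
L = ρ[1 - (K+1)ρ^K + Kρ^(K+1)] / [(1-ρ)(1-ρ^(K+1))]
L = 0.89474 × (1 - 10×0.367512 + 9×0.328828) / ((1 - 0.89474) × (1 - 0.328828)) = 3.6010 patients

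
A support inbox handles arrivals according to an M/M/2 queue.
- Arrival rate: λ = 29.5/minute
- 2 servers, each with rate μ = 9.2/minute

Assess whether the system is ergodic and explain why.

Stability requires ρ = λ/(cμ) < 1
ρ = 29.5/(2 × 9.2) = 29.5/18.40 = 1.6033
Since 1.6033 ≥ 1, the system is UNSTABLE.
Need c > λ/μ = 29.5/9.2 = 3.21.
Minimum servers needed: c = 4.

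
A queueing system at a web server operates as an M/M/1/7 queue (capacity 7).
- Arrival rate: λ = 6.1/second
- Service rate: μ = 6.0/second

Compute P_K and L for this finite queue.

ρ = λ/μ = 6.1/6.0 = 1.0166667
P₀ = (1-ρ)/(1-ρ^(K+1)) = (1-1.0166667)/(1-1.0166667^8) = -0.01667/-0.1414 = 0.1179
P_K = P₀×ρ^K = 0.1178891 × 1.0166667^7 = 0.1178891 × 1.122665 = 0.1323
Blocking probability P_7 = 0.1323 (13.23%)
L = ρ[1 - (K+1)ρ^K + Kρ^(K+1)] / [(1-ρ)(1-ρ^(K+1))]
L = 1.0166667 × (1 - 8×1.12266502 + 7×1.14137614) / ((1 - 1.0166667) × (1 - 1.14137614)) = 3.5868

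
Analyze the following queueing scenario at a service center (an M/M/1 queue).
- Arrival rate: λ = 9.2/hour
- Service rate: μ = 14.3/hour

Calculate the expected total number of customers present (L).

ρ = λ/μ = 9.2/14.3 = 0.6434
For M/M/1: L = λ/(μ-λ)
L = 9.2/(14.3-9.2) = 9.2/5.10
L = 1.8039 customers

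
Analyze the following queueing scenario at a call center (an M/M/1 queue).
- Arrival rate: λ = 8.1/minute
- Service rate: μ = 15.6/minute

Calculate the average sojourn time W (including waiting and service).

First, compute utilization: ρ = λ/μ = 8.1/15.6 = 0.5192
For M/M/1: W = 1/(μ-λ)
W = 1/(15.6-8.1) = 1/7.50
W = 0.1333 minutes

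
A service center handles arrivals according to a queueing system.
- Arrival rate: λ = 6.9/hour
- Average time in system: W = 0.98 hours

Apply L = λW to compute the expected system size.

Little's Law: L = λW
L = 6.9 × 0.98 = 6.7620 customers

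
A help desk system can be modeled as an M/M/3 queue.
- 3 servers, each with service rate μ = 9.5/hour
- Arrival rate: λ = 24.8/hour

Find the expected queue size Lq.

Traffic intensity: ρ = λ/(cμ) = 24.8/(3×9.5) = 0.8702
Since ρ = 0.8702 < 1, system is stable.
Offered load a = λ/μ = cρ = 24.8/9.5 = 2.6105
P₀ = [ Σₙ₌₀^2 aⁿ/n! + a^3/(3!(1-ρ)) ]⁻¹
Σ = a^0/0! + a^1/1! + a^2/2! = 1.0000000 + 2.6105263 + 3.4074238 = 7.0180
a^3/(3!(1-ρ)) = 17.79034/(6 × 0.1298246) = 22.8389
P₀ = 1/(7.0180 + 22.8389) = 0.03349
Lq = P₀·a^3·ρ / (3!(1-ρ)²) = 0.0334931 × 17.7903 × 0.870175 / (6 × 0.0168544) = 5.1272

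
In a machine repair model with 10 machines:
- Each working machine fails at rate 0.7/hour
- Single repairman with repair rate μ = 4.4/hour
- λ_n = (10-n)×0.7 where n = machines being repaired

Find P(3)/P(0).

P(3)/P(0) = ∏_{i=0}^{3-1} λ_i/μ_{i+1}
= (10-0)×0.7/4.4 × (10-1)×0.7/4.4 × (10-2)×0.7/4.4
= 2.8991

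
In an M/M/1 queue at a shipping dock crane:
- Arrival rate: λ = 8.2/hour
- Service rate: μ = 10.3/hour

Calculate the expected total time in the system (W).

First, compute utilization: ρ = λ/μ = 8.2/10.3 = 0.7961
For M/M/1: W = 1/(μ-λ)
W = 1/(10.3-8.2) = 1/2.10
W = 0.4762 hours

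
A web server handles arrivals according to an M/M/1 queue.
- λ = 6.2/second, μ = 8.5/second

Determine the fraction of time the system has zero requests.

ρ = λ/μ = 6.2/8.5 = 0.7294
P(0) = 1 - ρ = 1 - 0.7294 = 0.2706
The server is idle 27.06% of the time.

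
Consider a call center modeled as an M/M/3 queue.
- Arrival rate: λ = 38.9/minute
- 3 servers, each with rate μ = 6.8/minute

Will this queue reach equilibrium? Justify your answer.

Stability requires ρ = λ/(cμ) < 1
ρ = 38.9/(3 × 6.8) = 38.9/20.40 = 1.9069
Since 1.9069 ≥ 1, the system is UNSTABLE.
Need c > λ/μ = 38.9/6.8 = 5.72.
Minimum servers needed: c = 6.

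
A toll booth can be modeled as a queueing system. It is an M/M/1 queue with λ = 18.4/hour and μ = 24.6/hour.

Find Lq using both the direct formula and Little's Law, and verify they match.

Method 1 (direct): Lq = λ²/(μ(μ-λ)) = 338.56/(24.6 × 6.20) = 2.2198

Method 2 (Little's Law):
W = 1/(μ-λ) = 1/6.20 = 0.16129
Wq = W - 1/μ = 0.16129 - 0.040650 = 0.12064
Lq = λWq = 18.4 × 0.12064 = 2.2198 ✔ (matches Method 1)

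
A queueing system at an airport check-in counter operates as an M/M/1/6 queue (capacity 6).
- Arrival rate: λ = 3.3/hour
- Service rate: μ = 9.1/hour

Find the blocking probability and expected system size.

ρ = λ/μ = 3.3/9.1 = 0.36264
P₀ = (1-ρ)/(1-ρ^(K+1)) = (1-0.36264)/(1-0.36264^7) = 0.6374/0.9992 = 0.6379
P_K = P₀×ρ^K = 0.6379 × 0.36264^6 = 0.6379 × 0.002274 = 0.001451
Blocking probability P_6 = 0.001451 (0.15%)
L = ρ[1 - (K+1)ρ^K + Kρ^(K+1)] / [(1-ρ)(1-ρ^(K+1))]
L = 0.36264 × (1 - 7×0.002274 + 6×0.0008248) / ((1 - 0.36264) × (1 - 0.0008248)) = 0.5632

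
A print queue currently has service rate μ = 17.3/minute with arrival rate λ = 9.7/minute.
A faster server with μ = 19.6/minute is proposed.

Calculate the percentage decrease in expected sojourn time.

System 1: ρ₁ = 9.7/17.3 = 0.5607, W₁ = 1/(17.3-9.7) = 0.13158
System 2: ρ₂ = 9.7/19.6 = 0.4949, W₂ = 1/(19.6-9.7) = 0.10101
Improvement: (W₁-W₂)/W₁ = (0.13158-0.10101)/0.13158 = 23.23%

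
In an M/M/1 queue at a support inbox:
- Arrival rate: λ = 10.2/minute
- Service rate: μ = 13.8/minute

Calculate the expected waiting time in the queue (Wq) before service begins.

First, compute utilization: ρ = λ/μ = 10.2/13.8 = 0.7391
For M/M/1: Wq = λ/(μ(μ-λ))
Wq = 10.2/(13.8 × (13.8-10.2))
Wq = 10.2/(13.8 × 3.60)
Wq = 0.2053 minutes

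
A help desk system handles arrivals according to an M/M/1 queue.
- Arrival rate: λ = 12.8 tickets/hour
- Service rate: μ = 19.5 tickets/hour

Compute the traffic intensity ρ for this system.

Server utilization: ρ = λ/μ
ρ = 12.8/19.5 = 0.6564
The server is busy 65.64% of the time.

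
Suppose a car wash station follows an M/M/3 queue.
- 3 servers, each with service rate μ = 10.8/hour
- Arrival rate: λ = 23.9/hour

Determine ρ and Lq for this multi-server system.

Traffic intensity: ρ = λ/(cμ) = 23.9/(3×10.8) = 0.7377
Since ρ = 0.7377 < 1, system is stable.
Offered load a = λ/μ = cρ = 23.9/10.8 = 2.2130
P₀ = [ Σₙ₌₀^2 aⁿ/n! + a^3/(3!(1-ρ)) ]⁻¹
Σ = a^0/0! + a^1/1! + a^2/2! = 1.0000 + 2.2130 + 2.4486 = 5.6616
a^3/(3!(1-ρ)) = 10.8373/(6 × 0.262346) = 6.8849
P₀ = 1/(5.6616 + 6.8849) = 0.07970
Lq = P₀·a^3·ρ / (3!(1-ρ)²) = 0.079704 × 10.8373 × 0.73765 / (6 × 0.068825) = 1.5430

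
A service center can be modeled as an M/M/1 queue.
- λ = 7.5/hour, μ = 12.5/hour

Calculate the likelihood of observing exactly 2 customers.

ρ = λ/μ = 7.5/12.5 = 0.6000
P(n) = (1-ρ)ρⁿ
P(2) = (1-0.6000) × 0.6000^2
P(2) = 0.4000 × 0.3600
P(2) = 0.1440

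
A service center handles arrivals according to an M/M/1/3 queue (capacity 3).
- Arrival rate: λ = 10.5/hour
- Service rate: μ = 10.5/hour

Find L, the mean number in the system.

ρ = λ/μ = 10.5/10.5 = 1 exactly.
With ρ = 1 the usual (1-ρ)/(1-ρ^(K+1)) form is 0/0; instead every state 0..K is equally likely.
P₀ = 1/(K+1) = 1/4 = 0.2500
P_K = P₀×ρ^K = P₀ = 0.2500
L = K/2 = 3/2 = 1.5000 customers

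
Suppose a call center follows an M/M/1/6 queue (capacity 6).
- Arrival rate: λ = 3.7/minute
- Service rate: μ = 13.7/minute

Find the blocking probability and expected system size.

ρ = λ/μ = 3.7/13.7 = 0.27007
P₀ = (1-ρ)/(1-ρ^(K+1)) = (1-0.27007)/(1-0.27007^7) = 0.7299/0.9999 = 0.7300
P_K = P₀×ρ^K = 0.73001 × 0.27007^6 = 0.73001 × 0.00038802 = 0.0002833
Blocking probability P_6 = 0.0002833 (0.02833%)
L = ρ[1 - (K+1)ρ^K + Kρ^(K+1)] / [(1-ρ)(1-ρ^(K+1))]
L = 0.27007 × (1 - 7×0.0003880 + 6×0.0001048) / ((1 - 0.27007) × (1 - 0.0001048)) = 0.3693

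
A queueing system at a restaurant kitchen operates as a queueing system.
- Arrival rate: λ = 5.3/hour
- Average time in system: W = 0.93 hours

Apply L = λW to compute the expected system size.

Little's Law: L = λW
L = 5.3 × 0.93 = 4.9290 orders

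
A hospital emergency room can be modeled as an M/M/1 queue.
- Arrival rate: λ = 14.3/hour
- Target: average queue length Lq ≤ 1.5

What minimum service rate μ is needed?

For M/M/1: Lq = λ²/(μ(μ-λ))
Need Lq ≤ 1.5, i.e. μ(μ-λ) ≥ λ²/1.5
μ² - 14.3μ - 204.49/1.5 ≥ 0  →  μ² - 14.3μ - 136.32667 ≥ 0
Quadratic formula (positive root): μ = [λ + √(λ² + 4×136.32667)]/2
Discriminant: 204.49 + 4×136.32667 = 749.7967, √749.7967 = 27.3824
μ ≥ (14.3 + 27.3824)/2 = 20.8412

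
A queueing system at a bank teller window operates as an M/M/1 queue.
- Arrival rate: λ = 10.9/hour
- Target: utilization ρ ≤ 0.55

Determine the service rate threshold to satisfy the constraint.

ρ = λ/μ, so μ = λ/ρ
μ ≥ 10.9/0.55 = 19.8182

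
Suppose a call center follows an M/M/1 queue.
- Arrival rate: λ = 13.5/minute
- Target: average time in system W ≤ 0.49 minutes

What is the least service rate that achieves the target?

For M/M/1: W = 1/(μ-λ)
Need W ≤ 0.49, so 1/(μ-λ) ≤ 0.49
μ - λ ≥ 1/0.49 = 2.0408
μ ≥ 13.5 + 2.0408 = 15.5408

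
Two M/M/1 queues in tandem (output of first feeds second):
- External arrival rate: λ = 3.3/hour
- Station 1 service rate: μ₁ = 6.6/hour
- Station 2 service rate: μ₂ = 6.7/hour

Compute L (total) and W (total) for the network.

By Jackson's theorem, each station behaves as independent M/M/1.
Station 1: ρ₁ = 3.3/6.6 = 0.5000, L₁ = ρ₁/(1-ρ₁) = λ/(μ₁-λ) = 3.3/3.30 = 1.0000
Station 2: ρ₂ = 3.3/6.7 = 0.4925, L₂ = ρ₂/(1-ρ₂) = λ/(μ₂-λ) = 3.3/3.40 = 0.97059
Total: L = L₁ + L₂ = 1.0000 + 0.97059 = 1.97059
W = L/λ = 1.97059/3.3 = 0.5971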